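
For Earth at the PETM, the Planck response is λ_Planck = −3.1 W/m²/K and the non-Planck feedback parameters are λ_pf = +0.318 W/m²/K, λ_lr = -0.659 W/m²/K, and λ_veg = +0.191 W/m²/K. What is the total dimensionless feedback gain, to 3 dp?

Convert to gains: g_pf = 0.318/3.1 = 0.1026; g_lr = -0.659/3.1 = -0.2126; g_veg = 0.191/3.1 = 0.06161.
Total gain g = -0.04839.

-0.048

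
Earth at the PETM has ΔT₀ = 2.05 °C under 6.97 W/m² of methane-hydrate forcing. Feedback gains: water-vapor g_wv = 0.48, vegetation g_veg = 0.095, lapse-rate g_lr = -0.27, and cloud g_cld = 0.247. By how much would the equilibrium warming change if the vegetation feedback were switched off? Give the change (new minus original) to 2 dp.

Original: g = 0.552, ΔT = 2.05/(1−0.552) = 4.5759 °C.
Without vegetation: g' = 0.457, ΔT' = 2.05/(1−0.457) = 3.7753 °C.
Change = 3.7753 − 4.5759 = -0.80 °C.

-0.80 °C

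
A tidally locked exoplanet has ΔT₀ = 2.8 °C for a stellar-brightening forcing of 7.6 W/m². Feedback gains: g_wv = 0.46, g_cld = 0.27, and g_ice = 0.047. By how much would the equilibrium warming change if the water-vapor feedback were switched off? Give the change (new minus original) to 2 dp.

-8.46 °C

Original: g = 0.777, ΔT = 2.8/(1−0.777) = 12.5561 °C.
Without water-vapor: g' = 0.317, ΔT' = 2.8/(1−0.317) = 4.0996 °C.
Change = 4.0996 − 12.5561 = -8.46 °C.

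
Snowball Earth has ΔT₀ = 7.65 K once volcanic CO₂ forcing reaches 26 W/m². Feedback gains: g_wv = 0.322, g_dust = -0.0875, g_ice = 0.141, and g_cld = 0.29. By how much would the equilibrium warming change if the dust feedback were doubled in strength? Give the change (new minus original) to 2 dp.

Original: g = 0.6655, ΔT = 7.65/(1−0.6655) = 22.8700 K.
With doubled dust: g' = 0.578, ΔT' = 7.65/(1−0.578) = 18.1280 K.
Change = 18.1280 − 22.8700 = -4.74 K.

-4.74 K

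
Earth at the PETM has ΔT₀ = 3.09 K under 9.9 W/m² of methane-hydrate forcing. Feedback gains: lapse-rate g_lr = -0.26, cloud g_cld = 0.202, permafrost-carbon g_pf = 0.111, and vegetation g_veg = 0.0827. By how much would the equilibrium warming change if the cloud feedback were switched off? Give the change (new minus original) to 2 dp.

-0.68 K

Original: g = 0.1357, ΔT = 3.09/(1−0.1357) = 3.5751 K.
Without cloud: g' = -0.0663, ΔT' = 3.09/(1+0.0663) = 2.8979 K.
Change = 2.8979 − 3.5751 = -0.68 K.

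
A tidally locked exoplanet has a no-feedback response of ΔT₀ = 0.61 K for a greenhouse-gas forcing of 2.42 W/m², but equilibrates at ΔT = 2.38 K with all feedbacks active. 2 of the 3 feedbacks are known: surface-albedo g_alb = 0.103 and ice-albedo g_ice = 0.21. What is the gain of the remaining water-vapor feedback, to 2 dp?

Amplification A = ΔT/ΔT₀ = 2.38/0.61 = 3.902.
Total gain g = 1 − 1/A = 1 − 1/3.902 = 0.7437.
Known gains sum to 0.103 + 0.21 = 0.313.
g_wv = 0.7437 − 0.313 = 0.43.

0.43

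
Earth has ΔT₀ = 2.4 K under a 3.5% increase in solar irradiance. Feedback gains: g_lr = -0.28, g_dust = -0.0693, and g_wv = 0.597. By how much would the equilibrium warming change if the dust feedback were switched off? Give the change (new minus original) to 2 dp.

Original: g = 0.2477, ΔT = 2.4/(1−0.2477) = 3.1902 K.
Without dust: g' = 0.317, ΔT' = 2.4/(1−0.317) = 3.5139 K.
Change = 3.5139 − 3.1902 = 0.32 K.

0.32 K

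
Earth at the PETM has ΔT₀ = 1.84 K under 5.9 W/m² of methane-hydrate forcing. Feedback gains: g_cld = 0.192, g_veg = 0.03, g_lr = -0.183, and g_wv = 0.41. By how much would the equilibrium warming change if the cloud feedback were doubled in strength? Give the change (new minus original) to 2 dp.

Original: g = 0.449, ΔT = 1.84/(1−0.449) = 3.3394 K.
With doubled cloud: g' = 0.641, ΔT' = 1.84/(1−0.641) = 5.1253 K.
Change = 5.1253 − 3.3394 = 1.79 K.

1.79 K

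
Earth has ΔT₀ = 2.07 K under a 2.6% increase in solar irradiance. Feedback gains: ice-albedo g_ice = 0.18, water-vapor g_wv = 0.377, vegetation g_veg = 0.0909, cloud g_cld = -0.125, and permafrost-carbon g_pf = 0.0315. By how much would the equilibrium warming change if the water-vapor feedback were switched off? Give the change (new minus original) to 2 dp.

-2.13 K

Original: g = 0.5544, ΔT = 2.07/(1−0.5544) = 4.6454 K.
Without water-vapor: g' = 0.1774, ΔT' = 2.07/(1−0.1774) = 2.5164 K.
Change = 2.5164 − 4.6454 = -2.13 K.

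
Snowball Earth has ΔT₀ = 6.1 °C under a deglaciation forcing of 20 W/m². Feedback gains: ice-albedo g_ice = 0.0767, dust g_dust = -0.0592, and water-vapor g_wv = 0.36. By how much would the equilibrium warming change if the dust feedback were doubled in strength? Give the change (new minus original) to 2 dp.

Original: g = 0.3775, ΔT = 6.1/(1−0.3775) = 9.7992 °C.
With doubled dust: g' = 0.3183, ΔT' = 6.1/(1−0.3183) = 8.9482 °C.
Change = 8.9482 − 9.7992 = -0.85 °C.

-0.85 °C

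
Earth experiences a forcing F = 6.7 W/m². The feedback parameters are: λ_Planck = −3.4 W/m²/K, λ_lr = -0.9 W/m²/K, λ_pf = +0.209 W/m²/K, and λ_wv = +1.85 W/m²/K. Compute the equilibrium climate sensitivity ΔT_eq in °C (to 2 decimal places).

2.99 °C

Net feedback parameter λ = (−3.4) + (-0.9) + (+0.209) + (+1.85) = -2.241 W/m²/K.
ΔT = −F/λ = −6.7/(-2.241) = 2.99 °C.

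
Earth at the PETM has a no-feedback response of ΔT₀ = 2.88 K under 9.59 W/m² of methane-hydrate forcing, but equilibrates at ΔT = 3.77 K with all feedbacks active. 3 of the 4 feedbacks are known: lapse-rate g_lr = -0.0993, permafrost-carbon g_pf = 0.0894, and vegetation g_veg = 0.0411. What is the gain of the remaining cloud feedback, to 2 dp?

0.20

Amplification A = ΔT/ΔT₀ = 3.77/2.88 = 1.309.
Total gain g = 1 − 1/A = 1 − 1/1.309 = 0.2361.
Known gains sum to -0.0993 + 0.0894 + 0.0411 = 0.0312.
g_cld = 0.2361 − 0.0312 = 0.20.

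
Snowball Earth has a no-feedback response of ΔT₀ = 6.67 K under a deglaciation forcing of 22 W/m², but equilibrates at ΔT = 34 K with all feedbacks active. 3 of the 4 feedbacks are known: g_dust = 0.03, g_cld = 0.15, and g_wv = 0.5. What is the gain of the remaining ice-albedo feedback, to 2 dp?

0.12

Amplification A = ΔT/ΔT₀ = 34/6.67 = 5.097.
Total gain g = 1 − 1/A = 1 − 1/5.097 = 0.8038.
Known gains sum to 0.03 + 0.15 + 0.5 = 0.68.
g_ice = 0.8038 − 0.68 = 0.12.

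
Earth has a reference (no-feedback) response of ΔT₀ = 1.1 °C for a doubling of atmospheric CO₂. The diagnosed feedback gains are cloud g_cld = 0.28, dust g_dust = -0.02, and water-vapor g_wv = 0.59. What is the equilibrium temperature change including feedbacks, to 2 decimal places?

7.33 °C

Total gain g = 0.28 − 0.02 + 0.59 = 0.85.
Amplification A = 1/(1 − 0.85) = 6.667.
ΔT = 1.1 × 6.667 = 7.33 °C.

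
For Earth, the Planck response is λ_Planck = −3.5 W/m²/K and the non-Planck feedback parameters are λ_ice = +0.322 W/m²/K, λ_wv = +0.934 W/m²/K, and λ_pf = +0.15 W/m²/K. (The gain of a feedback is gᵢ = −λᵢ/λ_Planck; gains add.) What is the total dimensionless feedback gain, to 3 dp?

Convert to gains: g_ice = 0.322/3.5 = 0.092; g_wv = 0.934/3.5 = 0.2669; g_pf = 0.15/3.5 = 0.04286.
Total gain g = 0.40176.

0.402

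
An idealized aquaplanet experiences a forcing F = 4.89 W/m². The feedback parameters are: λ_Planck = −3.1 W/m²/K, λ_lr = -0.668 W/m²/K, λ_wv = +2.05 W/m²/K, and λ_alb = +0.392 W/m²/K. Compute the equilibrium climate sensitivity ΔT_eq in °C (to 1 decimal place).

Net feedback parameter λ = (−3.1) + (-0.668) + (+2.05) + (+0.392) = -1.326 W/m²/K.
ΔT = −F/λ = −4.89/(-1.326) = 3.7 °C.

3.7 °C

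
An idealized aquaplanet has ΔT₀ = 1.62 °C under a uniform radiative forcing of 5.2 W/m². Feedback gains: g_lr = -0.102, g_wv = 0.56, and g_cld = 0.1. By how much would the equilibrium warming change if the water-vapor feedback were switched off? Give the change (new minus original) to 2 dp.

-2.05 °C

Original: g = 0.558, ΔT = 1.62/(1−0.558) = 3.6652 °C.
Without water-vapor: g' = -0.002, ΔT' = 1.62/(1+0.002) = 1.6168 °C.
Change = 1.6168 − 3.6652 = -2.05 °C.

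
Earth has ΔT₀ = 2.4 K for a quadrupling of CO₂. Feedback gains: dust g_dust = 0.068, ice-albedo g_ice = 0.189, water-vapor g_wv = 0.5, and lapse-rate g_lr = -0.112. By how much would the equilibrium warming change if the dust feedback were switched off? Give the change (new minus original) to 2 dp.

Original: g = 0.645, ΔT = 2.4/(1−0.645) = 6.7606 K.
Without dust: g' = 0.577, ΔT' = 2.4/(1−0.577) = 5.6738 K.
Change = 5.6738 − 6.7606 = -1.09 K.

-1.09 K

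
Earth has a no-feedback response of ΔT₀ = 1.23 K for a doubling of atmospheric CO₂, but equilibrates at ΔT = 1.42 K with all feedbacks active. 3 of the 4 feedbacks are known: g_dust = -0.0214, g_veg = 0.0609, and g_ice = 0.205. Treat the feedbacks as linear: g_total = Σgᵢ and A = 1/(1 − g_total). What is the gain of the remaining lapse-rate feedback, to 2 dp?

-0.11

Amplification A = ΔT/ΔT₀ = 1.42/1.23 = 1.154.
Total gain g = 1 − 1/A = 1 − 1/1.154 = 0.1334.
Known gains sum to -0.0214 + 0.0609 + 0.205 = 0.2445.
g_lr = 0.1334 − 0.2445 = -0.11.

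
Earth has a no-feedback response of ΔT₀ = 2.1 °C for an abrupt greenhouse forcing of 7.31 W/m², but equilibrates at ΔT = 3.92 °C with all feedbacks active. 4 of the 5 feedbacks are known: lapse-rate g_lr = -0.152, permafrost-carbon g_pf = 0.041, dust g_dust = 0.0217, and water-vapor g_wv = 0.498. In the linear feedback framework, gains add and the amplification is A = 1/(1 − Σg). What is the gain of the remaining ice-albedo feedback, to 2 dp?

0.06

Amplification A = ΔT/ΔT₀ = 3.92/2.1 = 1.867.
Total gain g = 1 − 1/A = 1 − 1/1.867 = 0.4644.
Known gains sum to -0.152 + 0.041 + 0.0217 + 0.498 = 0.4087.
g_ice = 0.4644 − 0.4087 = 0.06.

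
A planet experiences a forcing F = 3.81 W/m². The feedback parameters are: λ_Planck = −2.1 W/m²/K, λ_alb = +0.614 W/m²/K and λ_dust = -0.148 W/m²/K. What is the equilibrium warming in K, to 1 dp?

Net feedback parameter λ = (−2.1) + (+0.614) + (-0.148) = -1.634 W/m²/K.
ΔT = −F/λ = −3.81/(-1.634) = 2.3 K.

2.3 K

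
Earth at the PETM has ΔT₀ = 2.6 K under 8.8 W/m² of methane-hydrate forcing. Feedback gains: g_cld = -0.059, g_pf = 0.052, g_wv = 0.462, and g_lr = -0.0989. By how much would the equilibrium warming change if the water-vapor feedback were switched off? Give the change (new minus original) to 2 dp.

-1.69 K

Original: g = 0.3561, ΔT = 2.6/(1−0.3561) = 4.0379 K.
Without water-vapor: g' = -0.1059, ΔT' = 2.6/(1+0.1059) = 2.3510 K.
Change = 2.3510 − 4.0379 = -1.69 K.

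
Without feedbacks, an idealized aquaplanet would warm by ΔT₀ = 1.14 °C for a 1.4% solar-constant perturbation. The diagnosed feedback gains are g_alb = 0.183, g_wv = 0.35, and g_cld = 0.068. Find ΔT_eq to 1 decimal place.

2.9 °C

Total gain g = 0.183 + 0.35 + 0.068 = 0.601.
Amplification A = 1/(1 − 0.601) = 2.506.
ΔT = 1.14 × 2.506 = 2.9 °C.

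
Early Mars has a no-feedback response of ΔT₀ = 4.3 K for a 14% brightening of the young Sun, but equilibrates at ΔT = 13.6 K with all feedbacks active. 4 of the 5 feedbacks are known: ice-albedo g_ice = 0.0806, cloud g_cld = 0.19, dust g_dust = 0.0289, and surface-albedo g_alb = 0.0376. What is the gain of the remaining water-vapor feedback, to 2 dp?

0.35

Amplification A = ΔT/ΔT₀ = 13.6/4.3 = 3.163.
Total gain g = 1 − 1/A = 1 − 1/3.163 = 0.6838.
Known gains sum to 0.0806 + 0.19 + 0.0289 + 0.0376 = 0.3371.
g_wv = 0.6838 − 0.3371 = 0.35.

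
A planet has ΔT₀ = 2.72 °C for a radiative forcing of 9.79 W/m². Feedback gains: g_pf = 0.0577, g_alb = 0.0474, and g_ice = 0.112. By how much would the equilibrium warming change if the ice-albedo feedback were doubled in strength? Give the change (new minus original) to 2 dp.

0.58 °C

Original: g = 0.2171, ΔT = 2.72/(1−0.2171) = 3.4743 °C.
With doubled ice-albedo: g' = 0.3291, ΔT' = 2.72/(1−0.3291) = 4.0543 °C.
Change = 4.0543 − 3.4743 = 0.58 °C.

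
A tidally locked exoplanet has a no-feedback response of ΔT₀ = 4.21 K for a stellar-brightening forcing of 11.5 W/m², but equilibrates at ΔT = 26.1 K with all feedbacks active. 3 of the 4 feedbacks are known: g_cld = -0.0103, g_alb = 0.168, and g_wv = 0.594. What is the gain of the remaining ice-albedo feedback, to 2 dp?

0.09

Amplification A = ΔT/ΔT₀ = 26.1/4.21 = 6.2.
Total gain g = 1 − 1/A = 1 − 1/6.2 = 0.8387.
Known gains sum to -0.0103 + 0.168 + 0.594 = 0.7517.
g_ice = 0.8387 − 0.7517 = 0.09.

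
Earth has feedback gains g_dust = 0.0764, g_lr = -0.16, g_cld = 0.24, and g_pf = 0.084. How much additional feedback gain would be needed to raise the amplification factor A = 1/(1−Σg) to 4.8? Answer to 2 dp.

Current total gain = 0.2404.
Target gain for A = 4.8: g* = 1 − 1/4.8 = 0.7917.
Additional gain needed = 0.7917 − 0.2404 = 0.55.

0.55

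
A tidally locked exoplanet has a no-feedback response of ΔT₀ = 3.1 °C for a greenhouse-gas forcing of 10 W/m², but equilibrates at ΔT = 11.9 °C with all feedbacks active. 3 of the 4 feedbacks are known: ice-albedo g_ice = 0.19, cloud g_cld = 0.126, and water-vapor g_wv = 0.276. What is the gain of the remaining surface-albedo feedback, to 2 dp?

Amplification A = ΔT/ΔT₀ = 11.9/3.1 = 3.839.
Total gain g = 1 − 1/A = 1 − 1/3.839 = 0.7395.
Known gains sum to 0.19 + 0.126 + 0.276 = 0.592.
g_alb = 0.7395 − 0.592 = 0.15.

0.15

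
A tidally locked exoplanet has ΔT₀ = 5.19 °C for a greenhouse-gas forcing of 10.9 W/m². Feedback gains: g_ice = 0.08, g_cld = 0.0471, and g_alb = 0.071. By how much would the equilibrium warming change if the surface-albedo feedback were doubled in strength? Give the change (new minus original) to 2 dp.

Original: g = 0.1981, ΔT = 5.19/(1−0.1981) = 6.4721 °C.
With doubled surface-albedo: g' = 0.2691, ΔT' = 5.19/(1−0.2691) = 7.1008 °C.
Change = 7.1008 − 6.4721 = 0.63 °C.

0.63 °C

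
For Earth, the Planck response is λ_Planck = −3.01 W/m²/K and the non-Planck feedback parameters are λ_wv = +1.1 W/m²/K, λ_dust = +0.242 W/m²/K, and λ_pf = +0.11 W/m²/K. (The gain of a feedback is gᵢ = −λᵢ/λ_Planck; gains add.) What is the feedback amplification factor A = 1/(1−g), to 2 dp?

Convert to gains: g_wv = 1.1/3.01 = 0.3654; g_dust = 0.242/3.01 = 0.0804; g_pf = 0.11/3.01 = 0.03654.
Total gain g = 0.48234.
A = 1/(1 − 0.48234) = 1.93.

1.93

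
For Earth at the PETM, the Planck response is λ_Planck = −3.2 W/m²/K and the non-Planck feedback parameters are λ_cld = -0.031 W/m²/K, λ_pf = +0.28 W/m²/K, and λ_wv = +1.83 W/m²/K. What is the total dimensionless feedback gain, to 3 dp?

Convert to gains: g_cld = -0.031/3.2 = -0.009687; g_pf = 0.28/3.2 = 0.0875; g_wv = 1.83/3.2 = 0.5719.
Total gain g = 0.649713.

0.650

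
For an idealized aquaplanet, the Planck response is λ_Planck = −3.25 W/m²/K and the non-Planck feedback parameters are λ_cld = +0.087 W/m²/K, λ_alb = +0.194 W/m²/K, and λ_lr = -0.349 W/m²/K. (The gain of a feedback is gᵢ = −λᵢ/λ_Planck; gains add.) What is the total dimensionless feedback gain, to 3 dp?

-0.021

Convert to gains: g_cld = 0.087/3.25 = 0.02677; g_alb = 0.194/3.25 = 0.05969; g_lr = -0.349/3.25 = -0.1074.
Total gain g = -0.02094.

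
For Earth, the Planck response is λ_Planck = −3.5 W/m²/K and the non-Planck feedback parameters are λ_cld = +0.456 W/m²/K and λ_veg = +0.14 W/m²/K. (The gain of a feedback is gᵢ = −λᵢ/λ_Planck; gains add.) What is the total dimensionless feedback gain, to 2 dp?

0.17

Convert to gains: g_cld = 0.456/3.5 = 0.1303; g_veg = 0.14/3.5 = 0.04.
Total gain g = 0.1703.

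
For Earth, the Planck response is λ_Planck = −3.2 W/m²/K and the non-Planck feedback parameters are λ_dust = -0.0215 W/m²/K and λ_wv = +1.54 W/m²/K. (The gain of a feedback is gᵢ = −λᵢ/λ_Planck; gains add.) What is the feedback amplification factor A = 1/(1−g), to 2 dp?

Convert to gains: g_dust = -0.0215/3.2 = -0.006719; g_wv = 1.54/3.2 = 0.4813.
Total gain g = 0.474581.
A = 1/(1 − 0.474581) = 1.90.

1.90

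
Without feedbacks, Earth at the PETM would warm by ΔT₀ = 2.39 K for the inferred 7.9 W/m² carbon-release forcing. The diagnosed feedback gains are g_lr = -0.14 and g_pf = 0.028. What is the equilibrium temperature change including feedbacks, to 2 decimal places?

Total gain g = -0.14 + 0.028 = -0.112.
Amplification A = 1/(1 + 0.112) = 0.8993.
ΔT = 2.39 × 0.8993 = 2.15 K.

2.15 K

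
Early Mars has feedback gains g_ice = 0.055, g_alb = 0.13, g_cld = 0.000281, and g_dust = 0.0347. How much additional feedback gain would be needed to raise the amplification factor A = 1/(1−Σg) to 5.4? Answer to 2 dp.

Current total gain = 0.219981.
Target gain for A = 5.4: g* = 1 − 1/5.4 = 0.8148.
Additional gain needed = 0.8148 − 0.219981 = 0.59.

0.59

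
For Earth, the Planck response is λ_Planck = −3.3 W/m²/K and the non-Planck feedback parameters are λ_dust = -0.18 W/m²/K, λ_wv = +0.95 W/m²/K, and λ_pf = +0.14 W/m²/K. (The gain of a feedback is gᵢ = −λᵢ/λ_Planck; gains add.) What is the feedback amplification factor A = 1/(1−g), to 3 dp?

1.381

Convert to gains: g_dust = -0.18/3.3 = -0.05455; g_wv = 0.95/3.3 = 0.2879; g_pf = 0.14/3.3 = 0.04242.
Total gain g = 0.27577.
A = 1/(1 − 0.27577) = 1.381.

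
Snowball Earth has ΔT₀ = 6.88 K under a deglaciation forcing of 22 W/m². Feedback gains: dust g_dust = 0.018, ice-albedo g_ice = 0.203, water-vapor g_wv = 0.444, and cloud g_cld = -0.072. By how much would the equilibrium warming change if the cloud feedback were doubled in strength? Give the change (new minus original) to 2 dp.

-2.54 K

Original: g = 0.593, ΔT = 6.88/(1−0.593) = 16.9042 K.
With doubled cloud: g' = 0.521, ΔT' = 6.88/(1−0.521) = 14.3633 K.
Change = 14.3633 − 16.9042 = -2.54 K.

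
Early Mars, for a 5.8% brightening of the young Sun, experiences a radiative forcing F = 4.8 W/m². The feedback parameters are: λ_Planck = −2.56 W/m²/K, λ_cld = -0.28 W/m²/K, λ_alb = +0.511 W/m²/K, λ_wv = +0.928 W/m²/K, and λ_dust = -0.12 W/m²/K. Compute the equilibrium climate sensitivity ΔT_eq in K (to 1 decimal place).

3.2 K

Net feedback parameter λ = (−2.56) + (-0.28) + (+0.511) + (+0.928) + (-0.12) = -1.521 W/m²/K.
ΔT = −F/λ = −4.8/(-1.521) = 3.2 K.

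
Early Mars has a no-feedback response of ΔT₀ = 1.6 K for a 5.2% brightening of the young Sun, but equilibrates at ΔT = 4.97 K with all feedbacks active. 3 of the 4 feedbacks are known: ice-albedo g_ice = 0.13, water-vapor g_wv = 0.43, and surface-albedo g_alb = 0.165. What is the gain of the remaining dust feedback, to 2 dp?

Amplification A = ΔT/ΔT₀ = 4.97/1.6 = 3.106.
Total gain g = 1 − 1/A = 1 − 1/3.106 = 0.678.
Known gains sum to 0.13 + 0.43 + 0.165 = 0.725.
g_dust = 0.678 − 0.725 = -0.05.

-0.05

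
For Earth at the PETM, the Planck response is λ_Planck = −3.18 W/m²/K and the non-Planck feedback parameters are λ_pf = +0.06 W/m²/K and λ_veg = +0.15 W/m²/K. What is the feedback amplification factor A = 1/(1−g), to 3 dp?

1.071

Convert to gains: g_pf = 0.06/3.18 = 0.01887; g_veg = 0.15/3.18 = 0.04717.
Total gain g = 0.06604.
A = 1/(1 − 0.06604) = 1.071.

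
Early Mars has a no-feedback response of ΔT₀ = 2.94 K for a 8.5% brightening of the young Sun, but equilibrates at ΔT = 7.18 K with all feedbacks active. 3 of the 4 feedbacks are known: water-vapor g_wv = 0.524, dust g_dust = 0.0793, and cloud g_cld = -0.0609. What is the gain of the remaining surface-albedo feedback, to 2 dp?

Amplification A = ΔT/ΔT₀ = 7.18/2.94 = 2.442.
Total gain g = 1 − 1/A = 1 − 1/2.442 = 0.5905.
Known gains sum to 0.524 + 0.0793 − 0.0609 = 0.5424.
g_alb = 0.5905 − 0.5424 = 0.05.

0.05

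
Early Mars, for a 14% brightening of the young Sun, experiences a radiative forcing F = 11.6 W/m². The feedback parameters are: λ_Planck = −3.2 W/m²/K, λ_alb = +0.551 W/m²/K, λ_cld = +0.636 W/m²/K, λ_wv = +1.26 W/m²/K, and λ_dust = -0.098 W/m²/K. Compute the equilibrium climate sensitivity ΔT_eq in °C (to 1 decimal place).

13.6 °C

Net feedback parameter λ = (−3.2) + (+0.551) + (+0.636) + (+1.26) + (-0.098) = -0.851 W/m²/K.
ΔT = −F/λ = −11.6/(-0.851) = 13.6 °C.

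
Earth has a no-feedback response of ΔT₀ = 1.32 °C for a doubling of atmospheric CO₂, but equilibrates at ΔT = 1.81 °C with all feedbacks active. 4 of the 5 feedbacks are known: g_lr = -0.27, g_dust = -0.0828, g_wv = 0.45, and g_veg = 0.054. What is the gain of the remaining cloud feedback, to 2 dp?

Amplification A = ΔT/ΔT₀ = 1.81/1.32 = 1.371.
Total gain g = 1 − 1/A = 1 − 1/1.371 = 0.2706.
Known gains sum to -0.27 − 0.0828 + 0.45 + 0.054 = 0.1512.
g_cld = 0.2706 − 0.1512 = 0.12.

0.12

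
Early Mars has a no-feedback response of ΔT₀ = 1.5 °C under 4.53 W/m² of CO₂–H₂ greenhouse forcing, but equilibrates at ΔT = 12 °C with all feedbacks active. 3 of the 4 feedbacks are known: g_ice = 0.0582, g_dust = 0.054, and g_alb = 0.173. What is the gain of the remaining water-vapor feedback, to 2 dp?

Amplification A = ΔT/ΔT₀ = 12/1.5 = 8.
Total gain g = 1 − 1/A = 1 − 1/8 = 0.875.
Known gains sum to 0.0582 + 0.054 + 0.173 = 0.2852.
g_wv = 0.875 − 0.2852 = 0.59.

0.59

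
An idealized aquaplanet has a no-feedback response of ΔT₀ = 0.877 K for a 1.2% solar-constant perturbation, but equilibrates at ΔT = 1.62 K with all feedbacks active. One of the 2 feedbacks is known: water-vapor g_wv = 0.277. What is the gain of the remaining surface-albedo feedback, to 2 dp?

0.18

Amplification A = ΔT/ΔT₀ = 1.62/0.877 = 1.847.
Total gain g = 1 − 1/A = 1 − 1/1.847 = 0.4586.
The known gain is 0.277.
g_alb = 0.4586 − 0.277 = 0.18.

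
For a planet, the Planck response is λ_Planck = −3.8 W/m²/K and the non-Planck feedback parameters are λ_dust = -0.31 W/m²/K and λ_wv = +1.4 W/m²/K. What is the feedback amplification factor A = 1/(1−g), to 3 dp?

Convert to gains: g_dust = -0.31/3.8 = -0.08158; g_wv = 1.4/3.8 = 0.3684.
Total gain g = 0.28682.
A = 1/(1 − 0.28682) = 1.402.

1.402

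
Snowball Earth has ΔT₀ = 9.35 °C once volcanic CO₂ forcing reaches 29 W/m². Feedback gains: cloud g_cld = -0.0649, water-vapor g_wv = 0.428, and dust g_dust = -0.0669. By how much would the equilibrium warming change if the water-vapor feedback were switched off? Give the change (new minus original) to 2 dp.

-5.02 °C

Original: g = 0.2962, ΔT = 9.35/(1−0.2962) = 13.2850 °C.
Without water-vapor: g' = -0.1318, ΔT' = 9.35/(1+0.1318) = 8.2612 °C.
Change = 8.2612 − 13.2850 = -5.02 °C.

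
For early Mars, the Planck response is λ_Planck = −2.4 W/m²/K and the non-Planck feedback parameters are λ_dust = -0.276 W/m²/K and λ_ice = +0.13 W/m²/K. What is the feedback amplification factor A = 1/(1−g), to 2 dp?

0.94

Convert to gains: g_dust = -0.276/2.4 = -0.115; g_ice = 0.13/2.4 = 0.05417.
Total gain g = -0.06083.
A = 1/(1 + 0.06083) = 0.94.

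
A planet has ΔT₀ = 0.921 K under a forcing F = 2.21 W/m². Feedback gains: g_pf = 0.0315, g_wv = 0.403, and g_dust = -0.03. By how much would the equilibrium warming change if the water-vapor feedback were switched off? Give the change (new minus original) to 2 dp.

-0.62 K

Original: g = 0.4045, ΔT = 0.921/(1−0.4045) = 1.5466 K.
Without water-vapor: g' = 0.0015, ΔT' = 0.921/(1−0.0015) = 0.9224 K.
Change = 0.9224 − 1.5466 = -0.62 K.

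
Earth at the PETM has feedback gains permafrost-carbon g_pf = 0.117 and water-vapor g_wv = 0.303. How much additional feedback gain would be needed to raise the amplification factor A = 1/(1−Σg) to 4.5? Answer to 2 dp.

0.36

Current total gain = 0.42.
Target gain for A = 4.5: g* = 1 − 1/4.5 = 0.7778.
Additional gain needed = 0.7778 − 0.42 = 0.36.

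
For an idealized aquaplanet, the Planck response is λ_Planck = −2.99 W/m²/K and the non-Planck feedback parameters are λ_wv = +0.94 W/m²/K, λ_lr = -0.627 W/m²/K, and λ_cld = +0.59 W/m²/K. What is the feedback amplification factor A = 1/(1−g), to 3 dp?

1.433

Convert to gains: g_wv = 0.94/2.99 = 0.3144; g_lr = -0.627/2.99 = -0.2097; g_cld = 0.59/2.99 = 0.1973.
Total gain g = 0.302.
A = 1/(1 − 0.302) = 1.433.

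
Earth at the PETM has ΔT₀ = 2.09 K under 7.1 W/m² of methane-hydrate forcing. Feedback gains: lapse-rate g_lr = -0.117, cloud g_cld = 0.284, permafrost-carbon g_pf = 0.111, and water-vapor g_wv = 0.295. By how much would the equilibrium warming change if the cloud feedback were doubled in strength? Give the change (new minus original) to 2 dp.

9.72 K

Original: g = 0.573, ΔT = 2.09/(1−0.573) = 4.8946 K.
With doubled cloud: g' = 0.857, ΔT' = 2.09/(1−0.857) = 14.6154 K.
Change = 14.6154 − 4.8946 = 9.72 K.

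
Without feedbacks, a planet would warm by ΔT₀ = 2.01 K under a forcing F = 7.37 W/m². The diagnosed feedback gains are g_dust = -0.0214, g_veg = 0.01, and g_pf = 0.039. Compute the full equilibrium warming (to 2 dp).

2.07 K

Total gain g = -0.0214 + 0.01 + 0.039 = 0.0276.
Amplification A = 1/(1 − 0.0276) = 1.028.
ΔT = 2.01 × 1.028 = 2.07 K.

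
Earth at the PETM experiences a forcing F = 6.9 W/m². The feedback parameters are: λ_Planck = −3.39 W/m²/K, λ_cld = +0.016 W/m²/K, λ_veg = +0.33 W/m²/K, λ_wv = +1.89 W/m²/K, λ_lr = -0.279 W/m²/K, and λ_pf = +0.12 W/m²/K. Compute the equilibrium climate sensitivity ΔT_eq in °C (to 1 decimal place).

5.3 °C

Net feedback parameter λ = (−3.39) + (+0.016) + (+0.33) + (+1.89) + (-0.279) + (+0.12) = -1.313 W/m²/K.
ΔT = −F/λ = −6.9/(-1.313) = 5.3 °C.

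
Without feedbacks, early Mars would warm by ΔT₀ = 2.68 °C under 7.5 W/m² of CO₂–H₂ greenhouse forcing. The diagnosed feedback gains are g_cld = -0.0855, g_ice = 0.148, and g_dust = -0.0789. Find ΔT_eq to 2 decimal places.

Total gain g = -0.0855 + 0.148 − 0.0789 = -0.0164.
Amplification A = 1/(1 + 0.0164) = 0.9839.
ΔT = 2.68 × 0.9839 = 2.64 °C.

2.64 °C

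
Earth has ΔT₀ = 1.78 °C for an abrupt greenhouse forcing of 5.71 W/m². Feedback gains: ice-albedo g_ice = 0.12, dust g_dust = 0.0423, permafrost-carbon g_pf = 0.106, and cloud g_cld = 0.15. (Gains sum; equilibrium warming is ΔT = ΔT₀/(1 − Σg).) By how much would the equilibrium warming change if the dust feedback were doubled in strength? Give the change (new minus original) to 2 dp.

Original: g = 0.4183, ΔT = 1.78/(1−0.4183) = 3.0600 °C.
With doubled dust: g' = 0.4606, ΔT' = 1.78/(1−0.4606) = 3.3000 °C.
Change = 3.3000 − 3.0600 = 0.24 °C.

0.24 °C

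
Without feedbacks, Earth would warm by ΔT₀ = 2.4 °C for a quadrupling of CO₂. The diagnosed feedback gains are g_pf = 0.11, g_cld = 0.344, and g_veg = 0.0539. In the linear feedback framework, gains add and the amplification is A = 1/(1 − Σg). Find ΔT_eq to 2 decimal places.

Total gain g = 0.11 + 0.344 + 0.0539 = 0.5079.
Amplification A = 1/(1 − 0.5079) = 2.032.
ΔT = 2.4 × 2.032 = 4.88 °C.

4.88 °C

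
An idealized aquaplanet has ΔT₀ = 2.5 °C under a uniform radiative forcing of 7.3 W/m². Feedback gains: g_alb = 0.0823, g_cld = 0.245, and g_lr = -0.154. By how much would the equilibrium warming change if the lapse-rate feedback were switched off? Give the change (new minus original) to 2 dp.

0.69 °C

Original: g = 0.1733, ΔT = 2.5/(1−0.1733) = 3.0241 °C.
Without lapse-rate: g' = 0.3273, ΔT' = 2.5/(1−0.3273) = 3.7164 °C.
Change = 3.7164 − 3.0241 = 0.69 °C.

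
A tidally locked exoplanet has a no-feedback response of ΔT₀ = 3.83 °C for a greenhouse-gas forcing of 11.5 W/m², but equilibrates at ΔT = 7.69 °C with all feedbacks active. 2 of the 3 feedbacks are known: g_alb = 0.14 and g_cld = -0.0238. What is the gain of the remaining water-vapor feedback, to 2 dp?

0.39

Amplification A = ΔT/ΔT₀ = 7.69/3.83 = 2.008.
Total gain g = 1 − 1/A = 1 − 1/2.008 = 0.502.
Known gains sum to 0.14 − 0.0238 = 0.1162.
g_wv = 0.502 − 0.1162 = 0.39.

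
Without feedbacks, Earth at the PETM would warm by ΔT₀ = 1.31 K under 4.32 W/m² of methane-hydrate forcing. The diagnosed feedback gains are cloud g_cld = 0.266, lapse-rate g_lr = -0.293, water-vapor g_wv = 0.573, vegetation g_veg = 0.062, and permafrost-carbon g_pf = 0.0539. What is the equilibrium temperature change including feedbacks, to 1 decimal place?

Total gain g = 0.266 − 0.293 + 0.573 + 0.062 + 0.0539 = 0.6619.
Amplification A = 1/(1 − 0.6619) = 2.958.
ΔT = 1.31 × 2.958 = 3.9 K.

3.9 K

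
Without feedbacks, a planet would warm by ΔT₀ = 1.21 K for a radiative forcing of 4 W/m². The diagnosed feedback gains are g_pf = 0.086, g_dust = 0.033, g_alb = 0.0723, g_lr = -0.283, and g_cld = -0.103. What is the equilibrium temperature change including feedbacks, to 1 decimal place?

1.0 K

Total gain g = 0.086 + 0.033 + 0.0723 − 0.283 − 0.103 = -0.1947.
Amplification A = 1/(1 + 0.1947) = 0.837.
ΔT = 1.21 × 0.837 = 1.0 K.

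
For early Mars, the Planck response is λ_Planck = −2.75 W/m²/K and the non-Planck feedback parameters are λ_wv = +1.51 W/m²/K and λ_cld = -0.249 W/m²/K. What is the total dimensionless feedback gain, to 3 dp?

0.459

Convert to gains: g_wv = 1.51/2.75 = 0.5491; g_cld = -0.249/2.75 = -0.09055.
Total gain g = 0.45855.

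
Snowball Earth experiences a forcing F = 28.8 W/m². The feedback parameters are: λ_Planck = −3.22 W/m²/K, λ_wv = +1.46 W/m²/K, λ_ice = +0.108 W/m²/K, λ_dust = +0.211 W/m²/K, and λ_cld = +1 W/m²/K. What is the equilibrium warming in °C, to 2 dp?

Net feedback parameter λ = (−3.22) + (+1.46) + (+0.108) + (+0.211) + (+1) = -0.441 W/m²/K.
ΔT = −F/λ = −28.8/(-0.441) = 65.31 °C.

65.31 °C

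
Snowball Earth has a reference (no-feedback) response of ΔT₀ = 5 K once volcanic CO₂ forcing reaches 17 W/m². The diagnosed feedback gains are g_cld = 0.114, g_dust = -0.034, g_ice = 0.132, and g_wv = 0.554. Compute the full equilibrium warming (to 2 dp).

21.37 K

Total gain g = 0.114 − 0.034 + 0.132 + 0.554 = 0.766.
Amplification A = 1/(1 − 0.766) = 4.274.
ΔT = 5 × 4.274 = 21.37 K.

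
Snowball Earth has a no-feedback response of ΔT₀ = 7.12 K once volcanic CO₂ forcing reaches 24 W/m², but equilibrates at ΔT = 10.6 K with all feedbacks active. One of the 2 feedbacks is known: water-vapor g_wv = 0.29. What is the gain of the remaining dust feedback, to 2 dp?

0.04

Amplification A = ΔT/ΔT₀ = 10.6/7.12 = 1.489.
Total gain g = 1 − 1/A = 1 − 1/1.489 = 0.3284.
The known gain is 0.29.
g_dust = 0.3284 − 0.29 = 0.04.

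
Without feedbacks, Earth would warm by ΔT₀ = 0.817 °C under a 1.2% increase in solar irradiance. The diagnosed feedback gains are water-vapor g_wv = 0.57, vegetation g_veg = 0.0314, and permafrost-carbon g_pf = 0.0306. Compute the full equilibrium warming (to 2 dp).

2.22 °C

Total gain g = 0.57 + 0.0314 + 0.0306 = 0.632.
Amplification A = 1/(1 − 0.632) = 2.717.
ΔT = 0.817 × 2.717 = 2.22 °C.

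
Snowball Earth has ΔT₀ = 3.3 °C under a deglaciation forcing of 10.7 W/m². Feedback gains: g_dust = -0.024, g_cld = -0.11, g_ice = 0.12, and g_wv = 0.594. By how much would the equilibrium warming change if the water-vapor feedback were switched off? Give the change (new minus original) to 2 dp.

-4.60 °C

Original: g = 0.58, ΔT = 3.3/(1−0.58) = 7.8571 °C.
Without water-vapor: g' = -0.014, ΔT' = 3.3/(1+0.014) = 3.2544 °C.
Change = 3.2544 − 7.8571 = -4.60 °C.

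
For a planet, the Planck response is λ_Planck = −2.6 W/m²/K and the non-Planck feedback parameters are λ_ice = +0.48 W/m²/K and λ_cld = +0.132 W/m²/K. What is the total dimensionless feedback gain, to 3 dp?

0.235

Convert to gains: g_ice = 0.48/2.6 = 0.1846; g_cld = 0.132/2.6 = 0.05077.
Total gain g = 0.23537.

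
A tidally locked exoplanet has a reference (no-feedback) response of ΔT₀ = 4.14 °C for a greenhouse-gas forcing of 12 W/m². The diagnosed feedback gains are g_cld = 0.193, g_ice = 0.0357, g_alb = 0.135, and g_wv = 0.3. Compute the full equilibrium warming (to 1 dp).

Total gain g = 0.193 + 0.0357 + 0.135 + 0.3 = 0.6637.
Amplification A = 1/(1 − 0.6637) = 2.974.
ΔT = 4.14 × 2.974 = 12.3 °C.

12.3 °C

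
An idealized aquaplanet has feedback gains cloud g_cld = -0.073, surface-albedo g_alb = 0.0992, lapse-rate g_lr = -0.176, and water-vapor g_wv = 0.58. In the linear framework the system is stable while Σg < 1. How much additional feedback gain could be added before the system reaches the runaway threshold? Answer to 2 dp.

Current total gain = -0.073 + 0.0992 − 0.176 + 0.58 = 0.4302.
Margin to runaway = 1 − 0.4302 = 0.57.

0.57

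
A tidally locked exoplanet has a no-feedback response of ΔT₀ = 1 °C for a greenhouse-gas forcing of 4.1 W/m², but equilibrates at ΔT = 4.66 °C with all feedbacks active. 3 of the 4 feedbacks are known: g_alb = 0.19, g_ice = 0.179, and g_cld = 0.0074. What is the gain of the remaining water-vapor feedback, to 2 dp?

Amplification A = ΔT/ΔT₀ = 4.66/1 = 4.66.
Total gain g = 1 − 1/A = 1 − 1/4.66 = 0.7854.
Known gains sum to 0.19 + 0.179 + 0.0074 = 0.3764.
g_wv = 0.7854 − 0.3764 = 0.41.

0.41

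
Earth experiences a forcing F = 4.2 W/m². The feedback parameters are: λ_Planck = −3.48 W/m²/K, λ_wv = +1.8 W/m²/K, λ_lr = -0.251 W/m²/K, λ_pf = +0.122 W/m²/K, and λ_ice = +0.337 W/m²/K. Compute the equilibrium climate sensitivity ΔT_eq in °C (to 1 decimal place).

Net feedback parameter λ = (−3.48) + (+1.8) + (-0.251) + (+0.122) + (+0.337) = -1.472 W/m²/K.
ΔT = −F/λ = −4.2/(-1.472) = 2.9 °C.

2.9 °C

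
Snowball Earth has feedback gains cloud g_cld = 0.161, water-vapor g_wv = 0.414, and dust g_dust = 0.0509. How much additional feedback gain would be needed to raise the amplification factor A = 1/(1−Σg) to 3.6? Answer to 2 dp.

Current total gain = 0.6259.
Target gain for A = 3.6: g* = 1 − 1/3.6 = 0.7222.
Additional gain needed = 0.7222 − 0.6259 = 0.10.

0.10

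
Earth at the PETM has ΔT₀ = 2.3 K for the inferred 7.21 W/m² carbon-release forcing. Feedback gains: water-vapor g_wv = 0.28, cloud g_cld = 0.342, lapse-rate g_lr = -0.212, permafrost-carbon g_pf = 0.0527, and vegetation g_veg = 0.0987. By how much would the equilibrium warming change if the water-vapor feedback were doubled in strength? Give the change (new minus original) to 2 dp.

Original: g = 0.5614, ΔT = 2.3/(1−0.5614) = 5.2440 K.
With doubled water-vapor: g' = 0.8414, ΔT' = 2.3/(1−0.8414) = 14.5019 K.
Change = 14.5019 − 5.2440 = 9.26 K.

9.26 K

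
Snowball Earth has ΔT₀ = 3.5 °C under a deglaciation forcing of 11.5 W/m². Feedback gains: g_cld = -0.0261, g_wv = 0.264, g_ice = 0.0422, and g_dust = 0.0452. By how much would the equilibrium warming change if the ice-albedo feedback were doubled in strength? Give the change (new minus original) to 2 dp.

Original: g = 0.3253, ΔT = 3.5/(1−0.3253) = 5.1875 °C.
With doubled ice-albedo: g' = 0.3675, ΔT' = 3.5/(1−0.3675) = 5.5336 °C.
Change = 5.5336 − 5.1875 = 0.35 °C.

0.35 °C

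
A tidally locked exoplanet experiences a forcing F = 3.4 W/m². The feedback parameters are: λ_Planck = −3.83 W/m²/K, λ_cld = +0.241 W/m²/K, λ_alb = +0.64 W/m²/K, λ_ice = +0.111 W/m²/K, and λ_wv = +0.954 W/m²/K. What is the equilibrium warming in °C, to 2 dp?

1.80 °C

Net feedback parameter λ = (−3.83) + (+0.241) + (+0.64) + (+0.111) + (+0.954) = -1.884 W/m²/K.
ΔT = −F/λ = −3.4/(-1.884) = 1.80 °C.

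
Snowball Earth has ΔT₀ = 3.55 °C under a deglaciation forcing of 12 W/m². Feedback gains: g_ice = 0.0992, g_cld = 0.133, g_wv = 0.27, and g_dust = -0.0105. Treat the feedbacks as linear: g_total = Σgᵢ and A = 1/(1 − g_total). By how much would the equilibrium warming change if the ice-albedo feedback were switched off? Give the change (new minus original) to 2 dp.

Original: g = 0.4917, ΔT = 3.55/(1−0.4917) = 6.9841 °C.
Without ice-albedo: g' = 0.3925, ΔT' = 3.55/(1−0.3925) = 5.8436 °C.
Change = 5.8436 − 6.9841 = -1.14 °C.

-1.14 °C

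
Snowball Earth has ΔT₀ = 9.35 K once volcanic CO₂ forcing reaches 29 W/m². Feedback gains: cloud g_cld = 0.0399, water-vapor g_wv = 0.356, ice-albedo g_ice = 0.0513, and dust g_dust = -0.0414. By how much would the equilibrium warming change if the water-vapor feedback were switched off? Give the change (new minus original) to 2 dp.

Original: g = 0.4058, ΔT = 9.35/(1−0.4058) = 15.7354 K.
Without water-vapor: g' = 0.0498, ΔT' = 9.35/(1−0.0498) = 9.8400 K.
Change = 9.8400 − 15.7354 = -5.90 K.

-5.90 K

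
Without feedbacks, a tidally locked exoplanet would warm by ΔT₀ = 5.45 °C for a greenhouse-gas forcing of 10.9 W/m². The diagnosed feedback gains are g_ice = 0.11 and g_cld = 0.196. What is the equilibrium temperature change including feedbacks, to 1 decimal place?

7.9 °C

Total gain g = 0.11 + 0.196 = 0.306.
Amplification A = 1/(1 − 0.306) = 1.441.
ΔT = 5.45 × 1.441 = 7.9 °C.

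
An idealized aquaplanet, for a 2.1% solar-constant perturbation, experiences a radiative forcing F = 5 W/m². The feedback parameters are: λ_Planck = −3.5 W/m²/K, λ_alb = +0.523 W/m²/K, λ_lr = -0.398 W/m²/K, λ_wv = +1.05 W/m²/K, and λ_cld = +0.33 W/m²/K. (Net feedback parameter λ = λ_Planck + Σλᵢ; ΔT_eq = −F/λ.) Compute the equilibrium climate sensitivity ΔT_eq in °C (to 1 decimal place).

Net feedback parameter λ = (−3.5) + (+0.523) + (-0.398) + (+1.05) + (+0.33) = -1.995 W/m²/K.
ΔT = −F/λ = −5/(-1.995) = 2.5 °C.

2.5 °C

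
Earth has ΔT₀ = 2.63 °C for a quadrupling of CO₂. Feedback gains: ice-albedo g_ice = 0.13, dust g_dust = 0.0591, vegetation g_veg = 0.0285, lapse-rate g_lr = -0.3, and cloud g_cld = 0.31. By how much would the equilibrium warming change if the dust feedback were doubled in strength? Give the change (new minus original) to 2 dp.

Original: g = 0.2276, ΔT = 2.63/(1−0.2276) = 3.4050 °C.
With doubled dust: g' = 0.2867, ΔT' = 2.63/(1−0.2867) = 3.6871 °C.
Change = 3.6871 − 3.4050 = 0.28 °C.

0.28 °C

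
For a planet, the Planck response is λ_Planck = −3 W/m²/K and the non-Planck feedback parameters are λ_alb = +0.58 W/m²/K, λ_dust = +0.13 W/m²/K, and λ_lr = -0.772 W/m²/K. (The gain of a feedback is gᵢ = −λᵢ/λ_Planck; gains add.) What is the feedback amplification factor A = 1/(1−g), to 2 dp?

0.98

Convert to gains: g_alb = 0.58/3 = 0.1933; g_dust = 0.13/3 = 0.04333; g_lr = -0.772/3 = -0.2573.
Total gain g = -0.02067.
A = 1/(1 + 0.02067) = 0.98.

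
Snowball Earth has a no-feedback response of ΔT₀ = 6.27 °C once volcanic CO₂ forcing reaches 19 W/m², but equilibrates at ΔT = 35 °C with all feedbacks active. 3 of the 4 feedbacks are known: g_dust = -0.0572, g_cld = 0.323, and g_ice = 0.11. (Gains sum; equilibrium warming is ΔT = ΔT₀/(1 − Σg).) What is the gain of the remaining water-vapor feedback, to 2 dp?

0.45

Amplification A = ΔT/ΔT₀ = 35/6.27 = 5.582.
Total gain g = 1 − 1/A = 1 − 1/5.582 = 0.8209.
Known gains sum to -0.0572 + 0.323 + 0.11 = 0.3758.
g_wv = 0.8209 − 0.3758 = 0.45.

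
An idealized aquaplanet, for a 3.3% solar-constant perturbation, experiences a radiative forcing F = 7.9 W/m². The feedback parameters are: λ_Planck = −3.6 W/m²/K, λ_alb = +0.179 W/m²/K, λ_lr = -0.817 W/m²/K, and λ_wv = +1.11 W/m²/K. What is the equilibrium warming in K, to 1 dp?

2.5 K

Net feedback parameter λ = (−3.6) + (+0.179) + (-0.817) + (+1.11) = -3.128 W/m²/K.
ΔT = −F/λ = −7.9/(-3.128) = 2.5 K.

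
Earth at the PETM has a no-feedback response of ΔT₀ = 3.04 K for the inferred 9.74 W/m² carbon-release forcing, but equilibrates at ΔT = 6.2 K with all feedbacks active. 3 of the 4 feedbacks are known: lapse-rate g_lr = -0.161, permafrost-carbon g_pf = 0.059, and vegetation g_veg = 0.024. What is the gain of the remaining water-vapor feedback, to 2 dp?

0.59

Amplification A = ΔT/ΔT₀ = 6.2/3.04 = 2.039.
Total gain g = 1 − 1/A = 1 − 1/2.039 = 0.5096.
Known gains sum to -0.161 + 0.059 + 0.024 = -0.078.
g_wv = 0.5096 + 0.078 = 0.59.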